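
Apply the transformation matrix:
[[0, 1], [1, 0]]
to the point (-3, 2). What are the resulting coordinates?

Matrix multiplication:
[[0, 1], [1, 0]] × [-3, 2]ᵀ
= [(0)(-3) + (1)(2), (1)(-3) + (0)(2)]ᵀ
= [2, -3]ᵀ
Result: (2, -3)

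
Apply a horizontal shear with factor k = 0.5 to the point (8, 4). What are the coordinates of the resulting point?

Shear matrix for horizontal shear with factor k = 0.5:
[[1, 0.50], [0, 1]]
Result: (8, 4) → (10, 4)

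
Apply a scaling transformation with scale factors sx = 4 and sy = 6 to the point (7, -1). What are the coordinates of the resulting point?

Scaling matrix:
[[4, 0], [0, 6]]
Result: (7 × 4, -1 × 6) = (28, -6)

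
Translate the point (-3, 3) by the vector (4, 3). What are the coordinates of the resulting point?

Translation by (4, 3) (homogeneous matrix [[1, 0, 4], [0, 1, 3], [0, 0, 1]]):
x' = -3 + 4 = 1
y' = 3 + 3 = 6
Result: (1, 6)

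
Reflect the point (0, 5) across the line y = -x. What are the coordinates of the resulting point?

Reflection across line y = -x: (0, 5) → (-5, 0)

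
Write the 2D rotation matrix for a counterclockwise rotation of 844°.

Rotation matrix formula: [[cos θ, -sin θ], [sin θ, cos θ]]
For θ = 844°:
cos(844°) = -0.5592
sin(844°) = 0.8290
Result: [[-0.5592, -0.8290], [0.8290, -0.5592]]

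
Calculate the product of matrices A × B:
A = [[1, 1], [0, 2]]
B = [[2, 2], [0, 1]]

Matrix multiplication:
C[0][0] = 1×2 + 1×0 = 2
C[0][1] = 1×2 + 1×1 = 3
C[1][0] = 0×2 + 2×0 = 0
C[1][1] = 0×2 + 2×1 = 2
Result: [[2, 3], [0, 2]]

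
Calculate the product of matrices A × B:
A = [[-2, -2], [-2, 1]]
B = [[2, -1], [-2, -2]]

Matrix multiplication:
C[0][0] = -2×2 + -2×-2 = 0
C[0][1] = -2×-1 + -2×-2 = 6
C[1][0] = -2×2 + 1×-2 = -6
C[1][1] = -2×-1 + 1×-2 = 0
Result: [[0, 6], [-6, 0]]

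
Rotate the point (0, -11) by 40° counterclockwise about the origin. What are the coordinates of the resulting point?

Rotation matrix for 40°: [[cos 40°, -sin 40°], [sin 40°, cos 40°]] ≈ [[0.766044, -0.642788], [0.642788, 0.766044]]
[[0.766044, -0.642788], [0.642788, 0.766044]] × [0, -11]ᵀ ≈ [7.0707, -8.4265]ᵀ
Result: (7.0707, -8.4265)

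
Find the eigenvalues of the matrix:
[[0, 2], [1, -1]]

Characteristic equation: det(A - λI) = 0
λ² - (trace)λ + (det) = 0
trace = 0 + -1 = -1, det = (0)(-1) - (2)(1) = -2
λ² - (-1)λ + (-2) = 0
λ = (-1 ± √((-1)² - 4·(-2))) / 2 = (-1 ± √9) / 2
Solving: λ = -2, 1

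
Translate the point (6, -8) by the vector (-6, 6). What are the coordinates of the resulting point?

Translation by (-6, 6) (homogeneous matrix [[1, 0, -6], [0, 1, 6], [0, 0, 1]]):
x' = 6 + -6 = 0
y' = -8 + 6 = -2
Result: (0, -2)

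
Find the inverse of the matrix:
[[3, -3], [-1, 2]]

For [[a,b],[c,d]], inverse = (1/det)·[[d,-b],[-c,a]]
det = (3)(2) - (-3)(-1) = 6 - 3 = 3
Inverse = (1/3)·[[2, 3], [1, 3]]
= [[2/3, 1], [1/3, 1]]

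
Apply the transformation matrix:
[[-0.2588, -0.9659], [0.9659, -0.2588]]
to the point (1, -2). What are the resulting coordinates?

Matrix multiplication:
[[-0.2588, -0.9659], [0.9659, -0.2588]] × [1, -2]ᵀ
= [(-0.2588)(1) + (-0.9659)(-2), (0.9659)(1) + (-0.2588)(-2)]ᵀ
= [1.6730, 1.4835]ᵀ
Result: (1.6730, 1.4835)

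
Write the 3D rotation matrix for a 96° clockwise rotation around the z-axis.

Rotation matrix for clockwise 96° around z-axis:
A clockwise rotation by 96° is a counterclockwise rotation by -96°.
cos(-96°) = -0.1045, sin(-96°) = -0.9945
Result: [[-0.1045, 0.9945, 0], [-0.9945, -0.1045, 0], [0, 0, 1]]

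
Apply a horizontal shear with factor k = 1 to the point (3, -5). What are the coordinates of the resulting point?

Shear matrix for horizontal shear with factor k = 1:
[[1, 1], [0, 1]]
Result: (3, -5) → (-2, -5)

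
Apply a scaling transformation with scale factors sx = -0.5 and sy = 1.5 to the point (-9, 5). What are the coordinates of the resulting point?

Scaling matrix:
[[-0.50, 0], [0, 1.50]]
Result: (-9 × -0.5, 5 × 1.5) = (4.5, 7.5)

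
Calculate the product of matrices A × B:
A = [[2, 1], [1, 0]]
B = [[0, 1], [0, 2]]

Matrix multiplication:
C[0][0] = 2×0 + 1×0 = 0
C[0][1] = 2×1 + 1×2 = 4
C[1][0] = 1×0 + 0×0 = 0
C[1][1] = 1×1 + 0×2 = 1
Result: [[0, 4], [0, 1]]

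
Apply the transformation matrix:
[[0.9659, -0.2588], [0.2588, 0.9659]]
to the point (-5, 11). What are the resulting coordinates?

Matrix multiplication:
[[0.9659, -0.2588], [0.2588, 0.9659]] × [-5, 11]ᵀ
= [(0.9659)(-5) + (-0.2588)(11), (0.2588)(-5) + (0.9659)(11)]ᵀ
= [-7.6763, 9.3309]ᵀ
Result: (-7.6763, 9.3309)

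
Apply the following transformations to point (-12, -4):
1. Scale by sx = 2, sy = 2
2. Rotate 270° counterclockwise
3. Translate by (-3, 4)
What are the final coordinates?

Step 1: Scale → (-24, -8)
Step 2: Rotate 270° → (-8, 24)
Step 3: Translate → (-11, 28)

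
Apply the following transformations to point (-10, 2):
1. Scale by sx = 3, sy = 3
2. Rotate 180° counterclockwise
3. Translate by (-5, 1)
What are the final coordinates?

Step 1: Scale → (-30, 6)
Step 2: Rotate 180° → (30, -6)
Step 3: Translate → (25, -5)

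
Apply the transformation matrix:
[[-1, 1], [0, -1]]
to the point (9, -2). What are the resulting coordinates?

Matrix multiplication:
[[-1, 1], [0, -1]] × [9, -2]ᵀ
= [(-1)(9) + (1)(-2), (0)(9) + (-1)(-2)]ᵀ
= [-11, 2]ᵀ
Result: (-11, 2)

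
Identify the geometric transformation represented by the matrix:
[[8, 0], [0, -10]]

This matrix represents: non-uniform scaling by sx = 8, sy = -10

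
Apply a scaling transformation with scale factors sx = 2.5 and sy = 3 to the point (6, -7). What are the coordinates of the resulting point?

Scaling matrix:
[[2.50, 0], [0, 3]]
Result: (6 × 2.5, -7 × 3) = (15, -21)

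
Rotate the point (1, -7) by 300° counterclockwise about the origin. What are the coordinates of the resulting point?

Rotation matrix for 300°: [[cos 300°, -sin 300°], [sin 300°, cos 300°]] ≈ [[0.500000, 0.866025], [-0.866025, 0.500000]]
[[0.500000, 0.866025], [-0.866025, 0.500000]] × [1, -7]ᵀ ≈ [-5.5622, -4.3660]ᵀ
Result: (-5.5622, -4.3660)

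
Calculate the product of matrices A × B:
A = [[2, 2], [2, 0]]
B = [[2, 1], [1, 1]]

Matrix multiplication:
C[0][0] = 2×2 + 2×1 = 6
C[0][1] = 2×1 + 2×1 = 4
C[1][0] = 2×2 + 0×1 = 4
C[1][1] = 2×1 + 0×1 = 2
Result: [[6, 4], [4, 2]]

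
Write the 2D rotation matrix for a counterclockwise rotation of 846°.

Rotation matrix formula: [[cos θ, -sin θ], [sin θ, cos θ]]
For θ = 846°:
cos(846°) = -0.5878
sin(846°) = 0.8090
Result: [[-0.5878, -0.8090], [0.8090, -0.5878]]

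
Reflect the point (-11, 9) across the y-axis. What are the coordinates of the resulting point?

Reflection across y-axis: (-11, 9) → (11, 9)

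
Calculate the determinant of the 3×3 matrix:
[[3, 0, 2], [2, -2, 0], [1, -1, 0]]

Expansion along first row:
det = 3·det([[-2,0],[-1,0]]) - 0·det([[2,0],[1,0]]) + 2·det([[2,-2],[1,-1]])
    = 3·(-2·0 - 0·-1) - 0·(2·0 - 0·1) + 2·(2·-1 - -2·1)
    = 3·0 - 0·0 + 2·0
    = 0 + 0 + 0 = 0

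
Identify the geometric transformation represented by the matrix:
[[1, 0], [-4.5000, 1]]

This matrix represents: vertical shear with factor -4.5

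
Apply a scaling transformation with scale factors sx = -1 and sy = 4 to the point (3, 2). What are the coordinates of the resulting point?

Scaling matrix:
[[-1, 0], [0, 4]]
Result: (3 × -1, 2 × 4) = (-3, 8)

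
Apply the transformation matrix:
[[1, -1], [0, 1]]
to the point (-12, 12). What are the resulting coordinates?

Matrix multiplication:
[[1, -1], [0, 1]] × [-12, 12]ᵀ
= [(1)(-12) + (-1)(12), (0)(-12) + (1)(12)]ᵀ
= [-24, 12]ᵀ
Result: (-24, 12)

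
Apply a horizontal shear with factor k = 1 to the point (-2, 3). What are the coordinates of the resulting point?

Shear matrix for horizontal shear with factor k = 1:
[[1, 1], [0, 1]]
Result: (-2, 3) → (1, 3)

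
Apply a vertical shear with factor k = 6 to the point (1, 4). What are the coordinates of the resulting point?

Shear matrix for vertical shear with factor k = 6:
[[1, 0], [6, 1]]
Result: (1, 4) → (1, 10)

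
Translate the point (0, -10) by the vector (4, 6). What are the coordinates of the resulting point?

Translation by (4, 6) (homogeneous matrix [[1, 0, 4], [0, 1, 6], [0, 0, 1]]):
x' = 0 + 4 = 4
y' = -10 + 6 = -4
Result: (4, -4)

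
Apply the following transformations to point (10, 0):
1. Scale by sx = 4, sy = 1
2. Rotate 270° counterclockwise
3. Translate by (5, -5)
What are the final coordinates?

Step 1: Scale → (40, 0)
Step 2: Rotate 270° → (0, -40)
Step 3: Translate → (5, -45)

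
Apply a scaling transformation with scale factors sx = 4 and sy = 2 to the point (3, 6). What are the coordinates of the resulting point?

Scaling matrix:
[[4, 0], [0, 2]]
Result: (3 × 4, 6 × 2) = (12, 12)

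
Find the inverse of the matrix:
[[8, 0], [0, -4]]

For [[a,b],[c,d]], inverse = (1/det)·[[d,-b],[-c,a]]
det = (8)(-4) - (0)(0) = -32 - 0 = -32
Inverse = (1/-32)·[[-4, 0], [0, 8]]
= [[1/8, 0], [0, -1/4]]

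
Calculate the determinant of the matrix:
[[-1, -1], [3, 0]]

For a 2×2 matrix [[a, b], [c, d]], det = ad - bc
det = (-1)(0) - (-1)(3) = 0 - -3 = 3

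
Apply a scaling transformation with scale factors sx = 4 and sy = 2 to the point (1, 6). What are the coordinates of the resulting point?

Scaling matrix:
[[4, 0], [0, 2]]
Result: (1 × 4, 6 × 2) = (4, 12)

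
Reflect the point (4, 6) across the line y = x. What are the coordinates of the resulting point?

Reflection across line y = x: (4, 6) → (6, 4)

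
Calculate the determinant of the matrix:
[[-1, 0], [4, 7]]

For a 2×2 matrix [[a, b], [c, d]], det = ad - bc
det = (-1)(7) - (0)(4) = -7 - 0 = -7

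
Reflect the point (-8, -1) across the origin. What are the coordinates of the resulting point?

Reflection across origin: (-8, -1) → (8, 1)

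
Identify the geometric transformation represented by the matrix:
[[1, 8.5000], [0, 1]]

This matrix represents: horizontal shear with factor 8.5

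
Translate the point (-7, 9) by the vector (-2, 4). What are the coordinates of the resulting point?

Translation by (-2, 4) (homogeneous matrix [[1, 0, -2], [0, 1, 4], [0, 0, 1]]):
x' = -7 + -2 = -9
y' = 9 + 4 = 13
Result: (-9, 13)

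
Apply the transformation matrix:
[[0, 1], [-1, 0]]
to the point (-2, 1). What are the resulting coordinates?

Matrix multiplication:
[[0, 1], [-1, 0]] × [-2, 1]ᵀ
= [(0)(-2) + (1)(1), (-1)(-2) + (0)(1)]ᵀ
= [1, 2]ᵀ
Result: (1, 2)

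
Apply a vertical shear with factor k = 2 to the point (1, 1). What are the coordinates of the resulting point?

Shear matrix for vertical shear with factor k = 2:
[[1, 0], [2, 1]]
Result: (1, 1) → (1, 3)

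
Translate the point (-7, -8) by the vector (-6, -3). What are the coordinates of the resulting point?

Translation by (-6, -3) (homogeneous matrix [[1, 0, -6], [0, 1, -3], [0, 0, 1]]):
x' = -7 + -6 = -13
y' = -8 + -3 = -11
Result: (-13, -11)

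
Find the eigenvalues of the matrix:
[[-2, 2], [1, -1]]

Characteristic equation: det(A - λI) = 0
λ² - (trace)λ + (det) = 0
trace = -2 + -1 = -3, det = (-2)(-1) - (2)(1) = 0
λ² - (-3)λ + (0) = 0
λ = (-3 ± √((-3)² - 4·(0))) / 2 = (-3 ± √9) / 2
Solving: λ = -3, 0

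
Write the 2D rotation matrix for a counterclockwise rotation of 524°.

Rotation matrix formula: [[cos θ, -sin θ], [sin θ, cos θ]]
For θ = 524°:
cos(524°) = -0.9613
sin(524°) = 0.2756
Result: [[-0.9613, -0.2756], [0.2756, -0.9613]]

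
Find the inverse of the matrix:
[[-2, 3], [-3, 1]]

For [[a,b],[c,d]], inverse = (1/det)·[[d,-b],[-c,a]]
det = (-2)(1) - (3)(-3) = -2 - -9 = 7
Inverse = (1/7)·[[1, -3], [3, -2]]
= [[1/7, -3/7], [3/7, -2/7]]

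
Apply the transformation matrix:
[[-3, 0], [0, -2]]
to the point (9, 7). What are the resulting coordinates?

Matrix multiplication:
[[-3, 0], [0, -2]] × [9, 7]ᵀ
= [(-3)(9) + (0)(7), (0)(9) + (-2)(7)]ᵀ
= [-27, -14]ᵀ
Result: (-27, -14)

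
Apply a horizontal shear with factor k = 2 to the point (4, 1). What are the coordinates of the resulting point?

Shear matrix for horizontal shear with factor k = 2:
[[1, 2], [0, 1]]
Result: (4, 1) → (6, 1)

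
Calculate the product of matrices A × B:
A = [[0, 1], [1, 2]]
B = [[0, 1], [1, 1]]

Matrix multiplication:
C[0][0] = 0×0 + 1×1 = 1
C[0][1] = 0×1 + 1×1 = 1
C[1][0] = 1×0 + 2×1 = 2
C[1][1] = 1×1 + 2×1 = 3
Result: [[1, 1], [2, 3]]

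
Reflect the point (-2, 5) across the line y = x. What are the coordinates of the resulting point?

Reflection across line y = x: (-2, 5) → (5, -2)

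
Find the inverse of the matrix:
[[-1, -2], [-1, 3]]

For [[a,b],[c,d]], inverse = (1/det)·[[d,-b],[-c,a]]
det = (-1)(3) - (-2)(-1) = -3 - 2 = -5
Inverse = (1/-5)·[[3, 2], [1, -1]]
= [[-3/5, -2/5], [-1/5, 1/5]]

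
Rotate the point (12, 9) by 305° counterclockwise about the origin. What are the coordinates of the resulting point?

Rotation matrix for 305°: [[cos 305°, -sin 305°], [sin 305°, cos 305°]] ≈ [[0.573576, 0.819152], [-0.819152, 0.573576]]
[[0.573576, 0.819152], [-0.819152, 0.573576]] × [12, 9]ᵀ ≈ [14.2553, -4.6676]ᵀ
Result: (14.2553, -4.6676)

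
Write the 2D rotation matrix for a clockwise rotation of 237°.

Rotation matrix formula: [[cos θ, -sin θ], [sin θ, cos θ]]
A clockwise rotation by 237° is equivalent to a counterclockwise rotation by -237°.
For θ = -237°:
cos(-237°) = -0.5446
sin(-237°) = 0.8387
Result: [[-0.5446, -0.8387], [0.8387, -0.5446]]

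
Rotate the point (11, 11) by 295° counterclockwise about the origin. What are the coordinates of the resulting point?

Rotation matrix for 295°: [[cos 295°, -sin 295°], [sin 295°, cos 295°]] ≈ [[0.422618, 0.906308], [-0.906308, 0.422618]]
[[0.422618, 0.906308], [-0.906308, 0.422618]] × [11, 11]ᵀ ≈ [14.6182, -5.3206]ᵀ
Result: (14.6182, -5.3206)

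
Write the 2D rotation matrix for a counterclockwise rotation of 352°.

Rotation matrix formula: [[cos θ, -sin θ], [sin θ, cos θ]]
For θ = 352°:
cos(352°) = 0.9903
sin(352°) = -0.1392
Result: [[0.9903, 0.1392], [-0.1392, 0.9903]]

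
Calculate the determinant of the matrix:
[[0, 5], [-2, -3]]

For a 2×2 matrix [[a, b], [c, d]], det = ad - bc
det = (0)(-3) - (5)(-2) = 0 - -10 = 10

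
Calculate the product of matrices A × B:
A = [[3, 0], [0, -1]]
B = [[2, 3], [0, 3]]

Matrix multiplication:
C[0][0] = 3×2 + 0×0 = 6
C[0][1] = 3×3 + 0×3 = 9
C[1][0] = 0×2 + -1×0 = 0
C[1][1] = 0×3 + -1×3 = -3
Result: [[6, 9], [0, -3]]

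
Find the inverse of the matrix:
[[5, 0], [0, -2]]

For [[a,b],[c,d]], inverse = (1/det)·[[d,-b],[-c,a]]
det = (5)(-2) - (0)(0) = -10 - 0 = -10
Inverse = (1/-10)·[[-2, 0], [0, 5]]
= [[1/5, 0], [0, -1/2]]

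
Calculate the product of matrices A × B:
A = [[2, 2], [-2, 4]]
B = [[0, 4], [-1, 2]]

Matrix multiplication:
C[0][0] = 2×0 + 2×-1 = -2
C[0][1] = 2×4 + 2×2 = 12
C[1][0] = -2×0 + 4×-1 = -4
C[1][1] = -2×4 + 4×2 = 0
Result: [[-2, 12], [-4, 0]]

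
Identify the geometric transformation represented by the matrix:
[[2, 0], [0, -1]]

This matrix represents: non-uniform scaling by sx = 2, sy = -1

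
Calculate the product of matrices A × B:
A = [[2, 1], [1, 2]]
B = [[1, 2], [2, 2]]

Matrix multiplication:
C[0][0] = 2×1 + 1×2 = 4
C[0][1] = 2×2 + 1×2 = 6
C[1][0] = 1×1 + 2×2 = 5
C[1][1] = 1×2 + 2×2 = 6
Result: [[4, 6], [5, 6]]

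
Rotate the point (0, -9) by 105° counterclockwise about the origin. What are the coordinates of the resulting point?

Rotation matrix for 105°: [[cos 105°, -sin 105°], [sin 105°, cos 105°]] ≈ [[-0.258819, -0.965926], [0.965926, -0.258819]]
[[-0.258819, -0.965926], [0.965926, -0.258819]] × [0, -9]ᵀ ≈ [8.6933, 2.3294]ᵀ
Result: (8.6933, 2.3294)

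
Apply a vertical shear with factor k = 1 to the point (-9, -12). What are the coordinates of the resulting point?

Shear matrix for vertical shear with factor k = 1:
[[1, 0], [1, 1]]
Result: (-9, -12) → (-9, -21)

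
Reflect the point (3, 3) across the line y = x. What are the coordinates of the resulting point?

Reflection across line y = x: (3, 3) → (3, 3)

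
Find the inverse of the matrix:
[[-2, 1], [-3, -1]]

For [[a,b],[c,d]], inverse = (1/det)·[[d,-b],[-c,a]]
det = (-2)(-1) - (1)(-3) = 2 - -3 = 5
Inverse = (1/5)·[[-1, -1], [3, -2]]
= [[-1/5, -1/5], [3/5, -2/5]]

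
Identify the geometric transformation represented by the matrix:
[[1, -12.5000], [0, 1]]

This matrix represents: horizontal shear with factor -12.5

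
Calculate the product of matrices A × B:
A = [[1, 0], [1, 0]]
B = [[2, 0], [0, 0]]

Matrix multiplication:
C[0][0] = 1×2 + 0×0 = 2
C[0][1] = 1×0 + 0×0 = 0
C[1][0] = 1×2 + 0×0 = 2
C[1][1] = 1×0 + 0×0 = 0
Result: [[2, 0], [2, 0]]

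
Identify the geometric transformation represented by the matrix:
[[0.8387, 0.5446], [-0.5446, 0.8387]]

This matrix represents: rotation by 327° counterclockwise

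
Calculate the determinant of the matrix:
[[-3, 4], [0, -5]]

For a 2×2 matrix [[a, b], [c, d]], det = ad - bc
det = (-3)(-5) - (4)(0) = 15 - 0 = 15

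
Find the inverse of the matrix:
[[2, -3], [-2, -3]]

For [[a,b],[c,d]], inverse = (1/det)·[[d,-b],[-c,a]]
det = (2)(-3) - (-3)(-2) = -6 - 6 = -12
Inverse = (1/-12)·[[-3, 3], [2, 2]]
= [[1/4, -1/4], [-1/6, -1/6]]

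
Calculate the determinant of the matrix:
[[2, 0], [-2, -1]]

For a 2×2 matrix [[a, b], [c, d]], det = ad - bc
det = (2)(-1) - (0)(-2) = -2 - 0 = -2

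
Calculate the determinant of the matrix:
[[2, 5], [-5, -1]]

For a 2×2 matrix [[a, b], [c, d]], det = ad - bc
det = (2)(-1) - (5)(-5) = -2 - -25 = 23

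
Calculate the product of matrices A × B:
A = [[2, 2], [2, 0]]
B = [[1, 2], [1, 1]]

Matrix multiplication:
C[0][0] = 2×1 + 2×1 = 4
C[0][1] = 2×2 + 2×1 = 6
C[1][0] = 2×1 + 0×1 = 2
C[1][1] = 2×2 + 0×1 = 4
Result: [[4, 6], [2, 4]]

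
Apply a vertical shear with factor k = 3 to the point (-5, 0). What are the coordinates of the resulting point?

Shear matrix for vertical shear with factor k = 3:
[[1, 0], [3, 1]]
Result: (-5, 0) → (-5, -15)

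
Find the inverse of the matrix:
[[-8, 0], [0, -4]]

For [[a,b],[c,d]], inverse = (1/det)·[[d,-b],[-c,a]]
det = (-8)(-4) - (0)(0) = 32 - 0 = 32
Inverse = (1/32)·[[-4, 0], [0, -8]]
= [[-1/8, 0], [0, -1/4]]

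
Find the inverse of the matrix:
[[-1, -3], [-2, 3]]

For [[a,b],[c,d]], inverse = (1/det)·[[d,-b],[-c,a]]
det = (-1)(3) - (-3)(-2) = -3 - 6 = -9
Inverse = (1/-9)·[[3, 3], [2, -1]]
= [[-1/3, -1/3], [-2/9, 1/9]]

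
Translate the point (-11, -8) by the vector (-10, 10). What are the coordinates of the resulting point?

Translation by (-10, 10) (homogeneous matrix [[1, 0, -10], [0, 1, 10], [0, 0, 1]]):
x' = -11 + -10 = -21
y' = -8 + 10 = 2
Result: (-21, 2)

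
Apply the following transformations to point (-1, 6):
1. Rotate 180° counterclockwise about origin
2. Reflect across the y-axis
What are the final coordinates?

Step 1: Rotate 180° → (1, -6)
Step 2: Reflect across y-axis → (-1, -6)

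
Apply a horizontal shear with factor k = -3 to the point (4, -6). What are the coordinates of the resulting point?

Shear matrix for horizontal shear with factor k = -3:
[[1, -3], [0, 1]]
Result: (4, -6) → (22, -6)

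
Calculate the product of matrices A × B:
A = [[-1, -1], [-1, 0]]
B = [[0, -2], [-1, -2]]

Matrix multiplication:
C[0][0] = -1×0 + -1×-1 = 1
C[0][1] = -1×-2 + -1×-2 = 4
C[1][0] = -1×0 + 0×-1 = 0
C[1][1] = -1×-2 + 0×-2 = 2
Result: [[1, 4], [0, 2]]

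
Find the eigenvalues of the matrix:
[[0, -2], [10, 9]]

Characteristic equation: det(A - λI) = 0
λ² - (trace)λ + (det) = 0
trace = 0 + 9 = 9, det = (0)(9) - (-2)(10) = 20
λ² - (9)λ + (20) = 0
λ = (9 ± √((9)² - 4·(20))) / 2 = (9 ± √1) / 2
Solving: λ = 4, 5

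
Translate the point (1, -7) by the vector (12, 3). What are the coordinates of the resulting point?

Translation by (12, 3) (homogeneous matrix [[1, 0, 12], [0, 1, 3], [0, 0, 1]]):
x' = 1 + 12 = 13
y' = -7 + 3 = -4
Result: (13, -4)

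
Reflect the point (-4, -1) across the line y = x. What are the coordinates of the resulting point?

Reflection across line y = x: (-4, -1) → (-1, -4)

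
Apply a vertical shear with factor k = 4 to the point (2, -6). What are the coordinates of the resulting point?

Shear matrix for vertical shear with factor k = 4:
[[1, 0], [4, 1]]
Result: (2, -6) → (2, 2)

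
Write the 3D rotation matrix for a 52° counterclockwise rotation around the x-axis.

Rotation matrix for counterclockwise 52° around x-axis:
cos(52°) = 0.6157, sin(52°) = 0.7880
Result: [[1, 0, 0], [0, 0.6157, -0.7880], [0, 0.7880, 0.6157]]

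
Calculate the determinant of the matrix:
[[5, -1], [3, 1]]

For a 2×2 matrix [[a, b], [c, d]], det = ad - bc
det = (5)(1) - (-1)(3) = 5 - -3 = 8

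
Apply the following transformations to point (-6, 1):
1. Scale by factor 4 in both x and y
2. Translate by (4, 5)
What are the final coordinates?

Step 1: Scale (-6, 1) by 4 → (-24, 4)
Step 2: Translate by (4, 5) → (-20, 9)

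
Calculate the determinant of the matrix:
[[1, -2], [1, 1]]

For a 2×2 matrix [[a, b], [c, d]], det = ad - bc
det = (1)(1) - (-2)(1) = 1 - -2 = 3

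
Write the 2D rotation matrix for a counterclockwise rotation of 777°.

Rotation matrix formula: [[cos θ, -sin θ], [sin θ, cos θ]]
For θ = 777°:
cos(777°) = 0.5446
sin(777°) = 0.8387
Result: [[0.5446, -0.8387], [0.8387, 0.5446]]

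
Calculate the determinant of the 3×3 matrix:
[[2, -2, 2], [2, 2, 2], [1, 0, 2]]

Expansion along first row:
det = 2·det([[2,2],[0,2]]) - -2·det([[2,2],[1,2]]) + 2·det([[2,2],[1,0]])
    = 2·(2·2 - 2·0) - -2·(2·2 - 2·1) + 2·(2·0 - 2·1)
    = 2·4 - -2·2 + 2·-2
    = 8 + 4 + -4 = 8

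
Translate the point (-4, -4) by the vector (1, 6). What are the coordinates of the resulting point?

Translation by (1, 6) (homogeneous matrix [[1, 0, 1], [0, 1, 6], [0, 0, 1]]):
x' = -4 + 1 = -3
y' = -4 + 6 = 2
Result: (-3, 2)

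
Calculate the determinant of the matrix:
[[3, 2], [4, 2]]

For a 2×2 matrix [[a, b], [c, d]], det = ad - bc
det = (3)(2) - (2)(4) = 6 - 8 = -2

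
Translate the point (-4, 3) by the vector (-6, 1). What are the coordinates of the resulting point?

Translation by (-6, 1) (homogeneous matrix [[1, 0, -6], [0, 1, 1], [0, 0, 1]]):
x' = -4 + -6 = -10
y' = 3 + 1 = 4
Result: (-10, 4)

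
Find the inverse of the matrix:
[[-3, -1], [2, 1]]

For [[a,b],[c,d]], inverse = (1/det)·[[d,-b],[-c,a]]
det = (-3)(1) - (-1)(2) = -3 - -2 = -1
Inverse = (1/-1)·[[1, 1], [-2, -3]]
= [[-1, -1], [2, 3]]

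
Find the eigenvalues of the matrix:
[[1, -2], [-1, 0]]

Characteristic equation: det(A - λI) = 0
λ² - (trace)λ + (det) = 0
trace = 1 + 0 = 1, det = (1)(0) - (-2)(-1) = -2
λ² - (1)λ + (-2) = 0
λ = (1 ± √((1)² - 4·(-2))) / 2 = (1 ± √9) / 2
Solving: λ = -1, 2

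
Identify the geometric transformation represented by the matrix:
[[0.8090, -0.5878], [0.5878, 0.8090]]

This matrix represents: rotation by 36° counterclockwise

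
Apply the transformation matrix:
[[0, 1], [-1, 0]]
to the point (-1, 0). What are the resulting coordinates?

Matrix multiplication:
[[0, 1], [-1, 0]] × [-1, 0]ᵀ
= [(0)(-1) + (1)(0), (-1)(-1) + (0)(0)]ᵀ
= [0, 1]ᵀ
Result: (0, 1)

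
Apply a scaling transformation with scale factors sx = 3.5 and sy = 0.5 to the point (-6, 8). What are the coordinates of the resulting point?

Scaling matrix:
[[3.50, 0], [0, 0.50]]
Result: (-6 × 3.5, 8 × 0.5) = (-21, 4)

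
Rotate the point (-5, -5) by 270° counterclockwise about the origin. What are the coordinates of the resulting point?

Rotation matrix for 270°: [[cos 270°, -sin 270°], [sin 270°, cos 270°]] = [[0, 1], [-1, 0]]
[[0, 1], [-1, 0]] × [-5, -5]ᵀ = [-5, 5]ᵀ
Result: (-5, 5)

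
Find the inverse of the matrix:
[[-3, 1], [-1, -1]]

For [[a,b],[c,d]], inverse = (1/det)·[[d,-b],[-c,a]]
det = (-3)(-1) - (1)(-1) = 3 - -1 = 4
Inverse = (1/4)·[[-1, -1], [1, -3]]
= [[-1/4, -1/4], [1/4, -3/4]]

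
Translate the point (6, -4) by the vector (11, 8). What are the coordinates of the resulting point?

Translation by (11, 8) (homogeneous matrix [[1, 0, 11], [0, 1, 8], [0, 0, 1]]):
x' = 6 + 11 = 17
y' = -4 + 8 = 4
Result: (17, 4)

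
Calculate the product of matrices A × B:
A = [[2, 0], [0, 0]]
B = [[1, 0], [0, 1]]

Matrix multiplication:
C[0][0] = 2×1 + 0×0 = 2
C[0][1] = 2×0 + 0×1 = 0
C[1][0] = 0×1 + 0×0 = 0
C[1][1] = 0×0 + 0×1 = 0
Result: [[2, 0], [0, 0]]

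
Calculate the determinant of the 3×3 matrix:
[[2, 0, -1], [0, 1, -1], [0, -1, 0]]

Expansion along first row:
det = 2·det([[1,-1],[-1,0]]) - 0·det([[0,-1],[0,0]]) + -1·det([[0,1],[0,-1]])
    = 2·(1·0 - -1·-1) - 0·(0·0 - -1·0) + -1·(0·-1 - 1·0)
    = 2·-1 - 0·0 + -1·0
    = -2 + 0 + 0 = -2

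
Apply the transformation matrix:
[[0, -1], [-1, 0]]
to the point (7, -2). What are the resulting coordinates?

Matrix multiplication:
[[0, -1], [-1, 0]] × [7, -2]ᵀ
= [(0)(7) + (-1)(-2), (-1)(7) + (0)(-2)]ᵀ
= [2, -7]ᵀ
Result: (2, -7)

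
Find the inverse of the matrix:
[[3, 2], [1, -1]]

For [[a,b],[c,d]], inverse = (1/det)·[[d,-b],[-c,a]]
det = (3)(-1) - (2)(1) = -3 - 2 = -5
Inverse = (1/-5)·[[-1, -2], [-1, 3]]
= [[1/5, 2/5], [1/5, -3/5]]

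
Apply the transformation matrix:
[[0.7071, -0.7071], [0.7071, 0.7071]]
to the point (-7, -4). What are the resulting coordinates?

Matrix multiplication:
[[0.7071, -0.7071], [0.7071, 0.7071]] × [-7, -4]ᵀ
= [(0.7071)(-7) + (-0.7071)(-4), (0.7071)(-7) + (0.7071)(-4)]ᵀ
= [-2.1213, -7.7781]ᵀ
Result: (-2.1213, -7.7781)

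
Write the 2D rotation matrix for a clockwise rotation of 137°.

Rotation matrix formula: [[cos θ, -sin θ], [sin θ, cos θ]]
A clockwise rotation by 137° is equivalent to a counterclockwise rotation by -137°.
For θ = -137°:
cos(-137°) = -0.7314
sin(-137°) = -0.6820
Result: [[-0.7314, 0.6820], [-0.6820, -0.7314]]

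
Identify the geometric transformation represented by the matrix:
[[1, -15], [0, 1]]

This matrix represents: horizontal shear with factor -15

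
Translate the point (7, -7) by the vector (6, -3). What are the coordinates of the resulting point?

Translation by (6, -3) (homogeneous matrix [[1, 0, 6], [0, 1, -3], [0, 0, 1]]):
x' = 7 + 6 = 13
y' = -7 + -3 = -10
Result: (13, -10)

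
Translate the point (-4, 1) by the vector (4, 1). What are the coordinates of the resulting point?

Translation by (4, 1) (homogeneous matrix [[1, 0, 4], [0, 1, 1], [0, 0, 1]]):
x' = -4 + 4 = 0
y' = 1 + 1 = 2
Result: (0, 2)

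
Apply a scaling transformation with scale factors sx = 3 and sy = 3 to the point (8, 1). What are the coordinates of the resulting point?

Scaling matrix:
[[3, 0], [0, 3]]
Result: (8 × 3, 1 × 3) = (24, 3)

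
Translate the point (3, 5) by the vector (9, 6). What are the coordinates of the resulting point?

Translation by (9, 6) (homogeneous matrix [[1, 0, 9], [0, 1, 6], [0, 0, 1]]):
x' = 3 + 9 = 12
y' = 5 + 6 = 11
Result: (12, 11)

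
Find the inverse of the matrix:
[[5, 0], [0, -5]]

For [[a,b],[c,d]], inverse = (1/det)·[[d,-b],[-c,a]]
det = (5)(-5) - (0)(0) = -25 - 0 = -25
Inverse = (1/-25)·[[-5, 0], [0, 5]]
= [[1/5, 0], [0, -1/5]]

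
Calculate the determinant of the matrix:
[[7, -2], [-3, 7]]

For a 2×2 matrix [[a, b], [c, d]], det = ad - bc
det = (7)(7) - (-2)(-3) = 49 - 6 = 43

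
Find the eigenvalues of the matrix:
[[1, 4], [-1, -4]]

Characteristic equation: det(A - λI) = 0
λ² - (trace)λ + (det) = 0
trace = 1 + -4 = -3, det = (1)(-4) - (4)(-1) = 0
λ² - (-3)λ + (0) = 0
λ = (-3 ± √((-3)² - 4·(0))) / 2 = (-3 ± √9) / 2
Solving: λ = -3, 0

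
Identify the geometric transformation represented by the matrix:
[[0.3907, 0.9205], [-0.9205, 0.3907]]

This matrix represents: rotation by 293° counterclockwise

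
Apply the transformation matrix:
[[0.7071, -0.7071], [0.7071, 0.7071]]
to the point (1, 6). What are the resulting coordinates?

Matrix multiplication:
[[0.7071, -0.7071], [0.7071, 0.7071]] × [1, 6]ᵀ
= [(0.7071)(1) + (-0.7071)(6), (0.7071)(1) + (0.7071)(6)]ᵀ
= [-3.5355, 4.9497]ᵀ
Result: (-3.5355, 4.9497)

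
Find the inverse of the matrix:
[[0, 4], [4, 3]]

For [[a,b],[c,d]], inverse = (1/det)·[[d,-b],[-c,a]]
det = (0)(3) - (4)(4) = 0 - 16 = -16
Inverse = (1/-16)·[[3, -4], [-4, 0]]
= [[-3/16, 1/4], [1/4, 0]]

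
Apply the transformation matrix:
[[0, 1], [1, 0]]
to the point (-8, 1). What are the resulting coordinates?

Matrix multiplication:
[[0, 1], [1, 0]] × [-8, 1]ᵀ
= [(0)(-8) + (1)(1), (1)(-8) + (0)(1)]ᵀ
= [1, -8]ᵀ
Result: (1, -8)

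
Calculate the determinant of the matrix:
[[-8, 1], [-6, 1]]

For a 2×2 matrix [[a, b], [c, d]], det = ad - bc
det = (-8)(1) - (1)(-6) = -8 - -6 = -2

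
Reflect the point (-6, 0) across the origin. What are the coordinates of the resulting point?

Reflection across origin: (-6, 0) → (6, 0)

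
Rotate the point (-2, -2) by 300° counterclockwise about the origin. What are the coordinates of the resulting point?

Rotation matrix for 300°: [[cos 300°, -sin 300°], [sin 300°, cos 300°]] ≈ [[0.500000, 0.866025], [-0.866025, 0.500000]]
[[0.500000, 0.866025], [-0.866025, 0.500000]] × [-2, -2]ᵀ ≈ [-2.7321, 0.7321]ᵀ
Result: (-2.7321, 0.7321)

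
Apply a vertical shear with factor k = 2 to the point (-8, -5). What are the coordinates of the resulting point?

Shear matrix for vertical shear with factor k = 2:
[[1, 0], [2, 1]]
Result: (-8, -5) → (-8, -21)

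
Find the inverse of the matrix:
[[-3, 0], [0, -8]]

For [[a,b],[c,d]], inverse = (1/det)·[[d,-b],[-c,a]]
det = (-3)(-8) - (0)(0) = 24 - 0 = 24
Inverse = (1/24)·[[-8, 0], [0, -3]]
= [[-1/3, 0], [0, -1/8]]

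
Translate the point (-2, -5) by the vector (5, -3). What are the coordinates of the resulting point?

Translation by (5, -3) (homogeneous matrix [[1, 0, 5], [0, 1, -3], [0, 0, 1]]):
x' = -2 + 5 = 3
y' = -5 + -3 = -8
Result: (3, -8)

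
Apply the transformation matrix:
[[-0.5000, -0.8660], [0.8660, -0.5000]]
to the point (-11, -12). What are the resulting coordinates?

Matrix multiplication:
[[-0.5000, -0.8660], [0.8660, -0.5000]] × [-11, -12]ᵀ
= [(-0.5000)(-11) + (-0.8660)(-12), (0.8660)(-11) + (-0.5000)(-12)]ᵀ
= [15.8920, -3.5260]ᵀ
Result: (15.8920, -3.5260)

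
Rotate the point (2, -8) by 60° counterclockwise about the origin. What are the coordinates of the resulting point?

Rotation matrix for 60°: [[cos 60°, -sin 60°], [sin 60°, cos 60°]] ≈ [[0.500000, -0.866025], [0.866025, 0.500000]]
[[0.500000, -0.866025], [0.866025, 0.500000]] × [2, -8]ᵀ ≈ [7.9282, -2.2679]ᵀ
Result: (7.9282, -2.2679)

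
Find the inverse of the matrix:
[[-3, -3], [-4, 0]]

For [[a,b],[c,d]], inverse = (1/det)·[[d,-b],[-c,a]]
det = (-3)(0) - (-3)(-4) = 0 - 12 = -12
Inverse = (1/-12)·[[0, 3], [4, -3]]
= [[0, -1/4], [-1/3, 1/4]]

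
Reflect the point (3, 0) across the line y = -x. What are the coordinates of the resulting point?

Reflection across line y = -x: (3, 0) → (0, -3)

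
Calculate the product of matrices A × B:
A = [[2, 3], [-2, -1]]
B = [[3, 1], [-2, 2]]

Matrix multiplication:
C[0][0] = 2×3 + 3×-2 = 0
C[0][1] = 2×1 + 3×2 = 8
C[1][0] = -2×3 + -1×-2 = -4
C[1][1] = -2×1 + -1×2 = -4
Result: [[0, 8], [-4, -4]]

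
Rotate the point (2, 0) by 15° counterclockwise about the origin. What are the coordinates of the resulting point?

Rotation matrix for 15°: [[cos 15°, -sin 15°], [sin 15°, cos 15°]] ≈ [[0.965926, -0.258819], [0.258819, 0.965926]]
[[0.965926, -0.258819], [0.258819, 0.965926]] × [2, 0]ᵀ ≈ [1.9319, 0.5176]ᵀ
Result: (1.9319, 0.5176)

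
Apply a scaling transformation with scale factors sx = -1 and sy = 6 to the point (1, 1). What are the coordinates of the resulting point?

Scaling matrix:
[[-1, 0], [0, 6]]
Result: (1 × -1, 1 × 6) = (-1, 6)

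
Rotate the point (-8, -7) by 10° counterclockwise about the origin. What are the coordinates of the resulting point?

Rotation matrix for 10°: [[cos 10°, -sin 10°], [sin 10°, cos 10°]] ≈ [[0.984808, -0.173648], [0.173648, 0.984808]]
[[0.984808, -0.173648], [0.173648, 0.984808]] × [-8, -7]ᵀ ≈ [-6.6629, -8.2828]ᵀ
Result: (-6.6629, -8.2828)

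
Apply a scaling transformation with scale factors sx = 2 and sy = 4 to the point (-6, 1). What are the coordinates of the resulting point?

Scaling matrix:
[[2, 0], [0, 4]]
Result: (-6 × 2, 1 × 4) = (-12, 4)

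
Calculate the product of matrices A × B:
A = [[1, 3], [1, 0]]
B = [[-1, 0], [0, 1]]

Matrix multiplication:
C[0][0] = 1×-1 + 3×0 = -1
C[0][1] = 1×0 + 3×1 = 3
C[1][0] = 1×-1 + 0×0 = -1
C[1][1] = 1×0 + 0×1 = 0
Result: [[-1, 3], [-1, 0]]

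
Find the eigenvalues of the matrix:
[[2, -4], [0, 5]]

Characteristic equation: det(A - λI) = 0
λ² - (trace)λ + (det) = 0
trace = 2 + 5 = 7, det = (2)(5) - (-4)(0) = 10
λ² - (7)λ + (10) = 0
λ = (7 ± √((7)² - 4·(10))) / 2 = (7 ± √9) / 2
Solving: λ = 2, 5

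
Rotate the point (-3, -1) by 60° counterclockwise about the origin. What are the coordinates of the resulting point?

Rotation matrix for 60°: [[cos 60°, -sin 60°], [sin 60°, cos 60°]] ≈ [[0.500000, -0.866025], [0.866025, 0.500000]]
[[0.500000, -0.866025], [0.866025, 0.500000]] × [-3, -1]ᵀ ≈ [-0.6340, -3.0981]ᵀ
Result: (-0.6340, -3.0981)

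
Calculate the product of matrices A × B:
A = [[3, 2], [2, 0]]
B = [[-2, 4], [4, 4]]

Matrix multiplication:
C[0][0] = 3×-2 + 2×4 = 2
C[0][1] = 3×4 + 2×4 = 20
C[1][0] = 2×-2 + 0×4 = -4
C[1][1] = 2×4 + 0×4 = 8
Result: [[2, 20], [-4, 8]]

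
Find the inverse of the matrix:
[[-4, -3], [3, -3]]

For [[a,b],[c,d]], inverse = (1/det)·[[d,-b],[-c,a]]
det = (-4)(-3) - (-3)(3) = 12 - -9 = 21
Inverse = (1/21)·[[-3, 3], [-3, -4]]
= [[-1/7, 1/7], [-1/7, -4/21]]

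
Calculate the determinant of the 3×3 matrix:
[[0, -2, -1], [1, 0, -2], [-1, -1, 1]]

Expansion along first row:
det = 0·det([[0,-2],[-1,1]]) - -2·det([[1,-2],[-1,1]]) + -1·det([[1,0],[-1,-1]])
    = 0·(0·1 - -2·-1) - -2·(1·1 - -2·-1) + -1·(1·-1 - 0·-1)
    = 0·-2 - -2·-1 + -1·-1
    = 0 + -2 + 1 = -1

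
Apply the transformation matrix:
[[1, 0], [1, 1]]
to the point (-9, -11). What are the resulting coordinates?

Matrix multiplication:
[[1, 0], [1, 1]] × [-9, -11]ᵀ
= [(1)(-9) + (0)(-11), (1)(-9) + (1)(-11)]ᵀ
= [-9, -20]ᵀ
Result: (-9, -20)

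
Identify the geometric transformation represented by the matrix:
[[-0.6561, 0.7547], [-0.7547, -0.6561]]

This matrix represents: rotation by 229° counterclockwise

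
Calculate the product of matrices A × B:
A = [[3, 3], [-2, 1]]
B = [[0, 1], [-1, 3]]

Matrix multiplication:
C[0][0] = 3×0 + 3×-1 = -3
C[0][1] = 3×1 + 3×3 = 12
C[1][0] = -2×0 + 1×-1 = -1
C[1][1] = -2×1 + 1×3 = 1
Result: [[-3, 12], [-1, 1]]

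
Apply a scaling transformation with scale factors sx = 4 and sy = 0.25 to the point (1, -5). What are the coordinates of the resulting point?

Scaling matrix:
[[4, 0], [0, 0.25]]
Result: (1 × 4, -5 × 0.25) = (4, -1.25)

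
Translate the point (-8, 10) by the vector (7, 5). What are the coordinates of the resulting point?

Translation by (7, 5) (homogeneous matrix [[1, 0, 7], [0, 1, 5], [0, 0, 1]]):
x' = -8 + 7 = -1
y' = 10 + 5 = 15
Result: (-1, 15)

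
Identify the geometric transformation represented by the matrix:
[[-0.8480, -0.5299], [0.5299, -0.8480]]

This matrix represents: rotation by 148° counterclockwise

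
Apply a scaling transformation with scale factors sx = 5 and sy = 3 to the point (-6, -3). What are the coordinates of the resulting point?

Scaling matrix:
[[5, 0], [0, 3]]
Result: (-6 × 5, -3 × 3) = (-30, -9)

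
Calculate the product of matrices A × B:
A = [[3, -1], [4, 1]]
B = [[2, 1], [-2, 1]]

Matrix multiplication:
C[0][0] = 3×2 + -1×-2 = 8
C[0][1] = 3×1 + -1×1 = 2
C[1][0] = 4×2 + 1×-2 = 6
C[1][1] = 4×1 + 1×1 = 5
Result: [[8, 2], [6, 5]]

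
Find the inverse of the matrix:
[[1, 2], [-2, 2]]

For [[a,b],[c,d]], inverse = (1/det)·[[d,-b],[-c,a]]
det = (1)(2) - (2)(-2) = 2 - -4 = 6
Inverse = (1/6)·[[2, -2], [2, 1]]
= [[1/3, -1/3], [1/3, 1/6]]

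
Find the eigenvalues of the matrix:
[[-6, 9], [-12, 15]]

Characteristic equation: det(A - λI) = 0
λ² - (trace)λ + (det) = 0
trace = -6 + 15 = 9, det = (-6)(15) - (9)(-12) = 18
λ² - (9)λ + (18) = 0
λ = (9 ± √((9)² - 4·(18))) / 2 = (9 ± √9) / 2
Solving: λ = 3, 6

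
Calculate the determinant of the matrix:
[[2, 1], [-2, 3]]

For a 2×2 matrix [[a, b], [c, d]], det = ad - bc
det = (2)(3) - (1)(-2) = 6 - -2 = 8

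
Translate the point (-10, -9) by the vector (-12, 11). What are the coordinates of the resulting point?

Translation by (-12, 11) (homogeneous matrix [[1, 0, -12], [0, 1, 11], [0, 0, 1]]):
x' = -10 + -12 = -22
y' = -9 + 11 = 2
Result: (-22, 2)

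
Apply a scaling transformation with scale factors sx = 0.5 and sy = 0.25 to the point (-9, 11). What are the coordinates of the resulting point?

Scaling matrix:
[[0.50, 0], [0, 0.25]]
Result: (-9 × 0.5, 11 × 0.25) = (-4.5, 2.75)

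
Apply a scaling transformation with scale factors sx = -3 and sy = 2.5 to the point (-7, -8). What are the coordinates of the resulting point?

Scaling matrix:
[[-3, 0], [0, 2.50]]
Result: (-7 × -3, -8 × 2.5) = (21, -20)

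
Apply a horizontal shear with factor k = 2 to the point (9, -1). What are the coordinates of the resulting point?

Shear matrix for horizontal shear with factor k = 2:
[[1, 2], [0, 1]]
Result: (9, -1) → (7, -1)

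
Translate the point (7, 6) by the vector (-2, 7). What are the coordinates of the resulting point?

Translation by (-2, 7) (homogeneous matrix [[1, 0, -2], [0, 1, 7], [0, 0, 1]]):
x' = 7 + -2 = 5
y' = 6 + 7 = 13
Result: (5, 13)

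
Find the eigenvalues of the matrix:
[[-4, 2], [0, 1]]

Characteristic equation: det(A - λI) = 0
λ² - (trace)λ + (det) = 0
trace = -4 + 1 = -3, det = (-4)(1) - (2)(0) = -4
λ² - (-3)λ + (-4) = 0
λ = (-3 ± √((-3)² - 4·(-4))) / 2 = (-3 ± √25) / 2
Solving: λ = -4, 1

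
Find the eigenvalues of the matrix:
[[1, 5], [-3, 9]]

Characteristic equation: det(A - λI) = 0
λ² - (trace)λ + (det) = 0
trace = 1 + 9 = 10, det = (1)(9) - (5)(-3) = 24
λ² - (10)λ + (24) = 0
λ = (10 ± √((10)² - 4·(24))) / 2 = (10 ± √4) / 2
Solving: λ = 4, 6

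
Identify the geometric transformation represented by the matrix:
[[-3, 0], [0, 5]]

This matrix represents: non-uniform scaling by sx = -3, sy = 5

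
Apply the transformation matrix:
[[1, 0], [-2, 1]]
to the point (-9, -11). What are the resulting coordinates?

Matrix multiplication:
[[1, 0], [-2, 1]] × [-9, -11]ᵀ
= [(1)(-9) + (0)(-11), (-2)(-9) + (1)(-11)]ᵀ
= [-9, 7]ᵀ
Result: (-9, 7)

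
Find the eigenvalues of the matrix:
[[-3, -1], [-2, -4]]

Characteristic equation: det(A - λI) = 0
λ² - (trace)λ + (det) = 0
trace = -3 + -4 = -7, det = (-3)(-4) - (-1)(-2) = 10
λ² - (-7)λ + (10) = 0
λ = (-7 ± √((-7)² - 4·(10))) / 2 = (-7 ± √9) / 2
Solving: λ = -5, -2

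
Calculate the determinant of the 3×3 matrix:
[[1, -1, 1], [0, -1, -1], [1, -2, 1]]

Expansion along first row:
det = 1·det([[-1,-1],[-2,1]]) - -1·det([[0,-1],[1,1]]) + 1·det([[0,-1],[1,-2]])
    = 1·(-1·1 - -1·-2) - -1·(0·1 - -1·1) + 1·(0·-2 - -1·1)
    = 1·-3 - -1·1 + 1·1
    = -3 + 1 + 1 = -1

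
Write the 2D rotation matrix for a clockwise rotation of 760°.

Rotation matrix formula: [[cos θ, -sin θ], [sin θ, cos θ]]
A clockwise rotation by 760° is equivalent to a counterclockwise rotation by -760°.
For θ = -760°:
cos(-760°) = 0.7660
sin(-760°) = -0.6428
Result: [[0.7660, 0.6428], [-0.6428, 0.7660]]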